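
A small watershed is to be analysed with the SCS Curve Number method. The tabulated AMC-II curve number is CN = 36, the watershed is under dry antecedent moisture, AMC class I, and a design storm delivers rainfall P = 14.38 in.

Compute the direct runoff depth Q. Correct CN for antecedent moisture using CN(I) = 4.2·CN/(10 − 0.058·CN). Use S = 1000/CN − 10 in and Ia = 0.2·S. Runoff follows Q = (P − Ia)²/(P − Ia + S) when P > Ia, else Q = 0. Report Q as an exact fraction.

CN(I) from CN(II)=36: (4.2·36)/(10 − 0.058·36) = 18900/989 ≈ 19.110
Max retention: S = 1000/(18900/989) − 10 = 8000/189 in (≈ 42.328 in)
Ia = 0.2S: 0.2·42.328 = 8.466 in (exactly 1600/189)
P − Ia = 14.380 − 8.466 = 55891/9450 ≈ 5.914 in (> 0, runoff occurs)
Q: (55891/9450)² ÷ (455891/9450) = 3123803881/4308169950 in (≈ 0.725 in)

Q = 3123803881/4308169950 in ≈ 0.725 in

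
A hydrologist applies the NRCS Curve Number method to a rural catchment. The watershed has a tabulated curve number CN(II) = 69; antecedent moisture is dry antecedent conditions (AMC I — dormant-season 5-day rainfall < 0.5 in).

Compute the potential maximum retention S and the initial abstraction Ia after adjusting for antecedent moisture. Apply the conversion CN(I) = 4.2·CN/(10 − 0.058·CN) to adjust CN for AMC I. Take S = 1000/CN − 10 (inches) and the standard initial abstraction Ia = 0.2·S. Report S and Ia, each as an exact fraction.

Adjust CN=69 to AMC I: 4.2·69/(10 − 0.058·69) → (1449/5) ÷ (2999/500) = 144900/2999 ≈ 48.316
Max retention: S = 1000/(144900/2999) − 10 = 15500/1449 in (≈ 10.697 in)
Ia = 0.2·(15500/1449) = 3100/1449 in ≈ 2.139 in

S = 15500/1449 in ≈ 10.697 in; Ia = 3100/1449 in ≈ 2.139 in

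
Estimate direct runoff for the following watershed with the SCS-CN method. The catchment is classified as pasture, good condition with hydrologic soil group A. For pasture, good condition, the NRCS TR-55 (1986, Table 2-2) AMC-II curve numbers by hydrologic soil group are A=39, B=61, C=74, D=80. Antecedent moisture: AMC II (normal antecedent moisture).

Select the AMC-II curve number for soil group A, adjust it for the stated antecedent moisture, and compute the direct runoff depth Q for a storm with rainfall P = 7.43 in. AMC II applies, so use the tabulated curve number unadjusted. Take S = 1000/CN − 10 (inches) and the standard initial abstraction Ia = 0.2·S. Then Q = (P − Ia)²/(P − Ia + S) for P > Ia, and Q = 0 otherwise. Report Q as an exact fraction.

NRCS table: pasture, good condition, soil group A → CN(II) = 39
AMC II — tabulated CN = 39 applies directly.
S = 1000/39 − 10 = 610/39 in ≈ 15.641 in
Ia = 0.2·(610/39) = 122/39 in ≈ 3.128 in
Since P=7.430 > Ia=3.128: effective rainfall P−Ia = 16777/3900 in
Q = (16777/3900)²/((16777/3900) + 610/39) = (281467729/15210000)/(77777/3900) = 281467729/303330300 in ≈ 0.928 in

Q = 281467729/303330300 in ≈ 0.928 in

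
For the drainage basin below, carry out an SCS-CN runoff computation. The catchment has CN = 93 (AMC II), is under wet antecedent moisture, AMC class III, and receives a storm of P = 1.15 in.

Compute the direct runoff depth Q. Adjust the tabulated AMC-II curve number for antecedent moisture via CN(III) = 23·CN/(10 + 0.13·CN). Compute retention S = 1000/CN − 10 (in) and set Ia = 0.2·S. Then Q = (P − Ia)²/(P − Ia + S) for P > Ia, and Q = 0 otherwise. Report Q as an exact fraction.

Q = 2152681609/2583783660 in ≈ 0.833 in

Adjust CN=93 to AMC III: 23·93/(10 + 0.13·93) → 2139 ÷ (2209/100) = 213900/2209 ≈ 96.831
Retention S: 1000/CN − 10 with CN=96.831 → S = 700/2139 ≈ 0.327 in
Ia = 0.2S: 0.2·0.327 = 0.065 in (exactly 140/2139)
Excess rainfall: 1.150 − 0.065 = 1.085 in; P > Ia so Q > 0
Q: (46397/42780)² ÷ (60397/42780) = 2152681609/2583783660 in (≈ 0.833 in)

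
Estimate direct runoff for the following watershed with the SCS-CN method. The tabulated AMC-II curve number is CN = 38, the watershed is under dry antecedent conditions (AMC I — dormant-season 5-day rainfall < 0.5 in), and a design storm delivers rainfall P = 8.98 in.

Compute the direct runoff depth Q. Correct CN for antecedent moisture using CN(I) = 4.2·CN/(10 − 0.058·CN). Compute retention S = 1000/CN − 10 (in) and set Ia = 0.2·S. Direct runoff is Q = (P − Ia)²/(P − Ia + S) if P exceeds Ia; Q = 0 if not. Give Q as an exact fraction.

Q = 583270801/15943062450 in ≈ 0.037 in

CN(I) from CN(II)=38: (4.2·38)/(10 − 0.058·38) = 39900/1949 ≈ 20.472
S = 1000/(39900/1949) − 10 = 15500/399 in ≈ 38.847 in
Ia = 0.2S: 0.2·38.847 = 7.769 in (exactly 3100/399)
Excess rainfall: 8.980 − 7.769 = 1.211 in; P > Ia so Q > 0
Runoff Q = (P−Ia)²/(P−Ia+S) = (1.211)²/(1.211+38.847) = 583270801/15943062450 ≈ 0.037 in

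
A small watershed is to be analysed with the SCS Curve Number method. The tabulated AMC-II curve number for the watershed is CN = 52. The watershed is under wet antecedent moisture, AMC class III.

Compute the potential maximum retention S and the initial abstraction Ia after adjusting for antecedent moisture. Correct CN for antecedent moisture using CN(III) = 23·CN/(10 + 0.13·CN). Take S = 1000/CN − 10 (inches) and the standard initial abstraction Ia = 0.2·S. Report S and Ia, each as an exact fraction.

Wet (AMC III): CN(III) = 23·52/(10 + 0.13·52) = 1196/(419/25) = 29900/419 ≈ 71.360
Retention S: 1000/CN − 10 with CN=71.360 → S = 1200/299 ≈ 4.013 in
Initial abstraction Ia = S/5 = (1200/299)/5 = 240/299 ≈ 0.803 in

S = 1200/299 in ≈ 4.013 in; Ia = 240/299 in ≈ 0.803 in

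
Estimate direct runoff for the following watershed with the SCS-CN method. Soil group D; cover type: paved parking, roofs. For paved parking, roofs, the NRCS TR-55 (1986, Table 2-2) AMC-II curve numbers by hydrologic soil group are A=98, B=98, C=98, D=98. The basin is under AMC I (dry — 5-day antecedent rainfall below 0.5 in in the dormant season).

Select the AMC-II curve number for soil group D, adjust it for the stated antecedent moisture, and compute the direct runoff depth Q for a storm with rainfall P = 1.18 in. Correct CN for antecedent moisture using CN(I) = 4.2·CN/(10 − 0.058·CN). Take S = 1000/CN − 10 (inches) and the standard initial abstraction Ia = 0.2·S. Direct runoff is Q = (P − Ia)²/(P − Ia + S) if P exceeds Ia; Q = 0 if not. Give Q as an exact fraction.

Q = 3103715521/4152580950 in ≈ 0.747 in

NRCS table: paved parking, roofs, soil group D → CN(II) = 98
Dry (AMC I): CN(I) = 4.2·98/(10 − 0.058·98) = (2058/5)/(1079/250) = 102900/1079 ≈ 95.366
Retention S: 1000/CN − 10 with CN=95.366 → S = 500/1029 ≈ 0.486 in
Ia = 0.2·(500/1029) = 100/1029 in ≈ 0.097 in
Since P=1.180 > Ia=0.097: effective rainfall P−Ia = 55711/51450 in
Runoff Q = (P−Ia)²/(P−Ia+S) = (1.083)²/(1.083+0.486) = 3103715521/4152580950 ≈ 0.747 in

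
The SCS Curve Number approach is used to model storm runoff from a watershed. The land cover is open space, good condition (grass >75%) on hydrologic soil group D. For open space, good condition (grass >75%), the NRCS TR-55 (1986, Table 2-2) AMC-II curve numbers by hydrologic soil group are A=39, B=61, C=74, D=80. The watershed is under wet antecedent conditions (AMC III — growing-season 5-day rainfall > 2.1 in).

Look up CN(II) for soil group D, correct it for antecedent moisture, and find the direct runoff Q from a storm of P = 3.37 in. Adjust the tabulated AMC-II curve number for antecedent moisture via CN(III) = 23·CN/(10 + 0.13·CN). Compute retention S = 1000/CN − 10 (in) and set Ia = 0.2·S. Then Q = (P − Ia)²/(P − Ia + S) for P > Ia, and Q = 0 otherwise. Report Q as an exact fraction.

NRCS table: open space, good condition (grass >75%), soil group D → CN(II) = 80
Wet (AMC III): CN(III) = 23·80/(10 + 0.13·80) = 1840/(102/5) = 4600/51 ≈ 90.196
Retention S: 1000/CN − 10 with CN=90.196 → S = 25/23 ≈ 1.087 in
Ia = 0.2S: 0.2·1.087 = 0.217 in (exactly 5/23)
P − Ia = 3.370 − 0.217 = 7251/2300 ≈ 3.153 in (> 0, runoff occurs)
Q = (7251/2300)²/((7251/2300) + 25/23) = (52577001/5290000)/(9751/2300) = 52577001/22427300 in ≈ 2.344 in

Q = 52577001/22427300 in ≈ 2.344 in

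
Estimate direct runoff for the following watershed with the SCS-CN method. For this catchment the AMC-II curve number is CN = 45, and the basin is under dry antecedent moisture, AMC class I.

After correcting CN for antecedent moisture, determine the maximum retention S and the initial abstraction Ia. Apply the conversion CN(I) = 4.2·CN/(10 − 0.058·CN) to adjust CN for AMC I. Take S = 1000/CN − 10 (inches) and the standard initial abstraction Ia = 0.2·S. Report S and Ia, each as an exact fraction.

S = 5500/189 in ≈ 29.101 in; Ia = 1100/189 in ≈ 5.820 in

Adjust CN=45 to AMC I: 4.2·45/(10 − 0.058·45) → 189 ÷ (739/100) = 18900/739 ≈ 25.575
Max retention: S = 1000/(18900/739) − 10 = 5500/189 in (≈ 29.101 in)
Initial abstraction Ia = S/5 = (5500/189)/5 = 1100/189 ≈ 5.820 in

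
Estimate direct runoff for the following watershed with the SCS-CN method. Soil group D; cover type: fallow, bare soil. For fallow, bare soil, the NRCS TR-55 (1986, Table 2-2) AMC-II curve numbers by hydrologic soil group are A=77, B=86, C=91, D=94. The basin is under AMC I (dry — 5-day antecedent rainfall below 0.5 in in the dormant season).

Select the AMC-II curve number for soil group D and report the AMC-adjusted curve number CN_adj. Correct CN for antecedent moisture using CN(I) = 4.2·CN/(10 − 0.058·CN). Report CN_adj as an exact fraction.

NRCS table: fallow, bare soil, soil group D → CN(II) = 94
Dry (AMC I): CN(I) = 4.2·94/(10 − 0.058·94) = (1974/5)/(1137/250) = 32900/379 ≈ 86.807

CN_adj = 32900/379 ≈ 86.807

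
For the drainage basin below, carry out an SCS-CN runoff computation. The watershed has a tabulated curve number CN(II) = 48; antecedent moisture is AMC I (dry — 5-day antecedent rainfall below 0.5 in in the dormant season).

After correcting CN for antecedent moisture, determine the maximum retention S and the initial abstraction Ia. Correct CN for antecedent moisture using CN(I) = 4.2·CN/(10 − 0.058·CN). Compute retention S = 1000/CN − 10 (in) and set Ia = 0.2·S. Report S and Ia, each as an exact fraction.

CN(I) from CN(II)=48: (4.2·48)/(10 − 0.058·48) = 12600/451 ≈ 27.938
S = 1000/(12600/451) − 10 = 1625/63 in ≈ 25.794 in
Initial abstraction Ia = S/5 = (1625/63)/5 = 325/63 ≈ 5.159 in

S = 1625/63 in ≈ 25.794 in; Ia = 325/63 in ≈ 5.159 in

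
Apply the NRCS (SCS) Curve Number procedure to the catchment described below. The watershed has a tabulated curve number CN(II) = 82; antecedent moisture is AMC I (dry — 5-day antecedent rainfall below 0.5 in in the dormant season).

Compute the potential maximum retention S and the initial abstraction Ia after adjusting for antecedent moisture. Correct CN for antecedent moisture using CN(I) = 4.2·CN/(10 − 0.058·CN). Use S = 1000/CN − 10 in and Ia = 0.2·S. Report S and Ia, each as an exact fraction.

S = 1500/287 in ≈ 5.226 in; Ia = 300/287 in ≈ 1.045 in

Adjust CN=82 to AMC I: 4.2·82/(10 − 0.058·82) → (1722/5) ÷ (1311/250) = 28700/437 ≈ 65.675
S = 1000/(28700/437) − 10 = 1500/287 in ≈ 5.226 in
Ia = 0.2·(1500/287) = 300/287 in ≈ 1.045 in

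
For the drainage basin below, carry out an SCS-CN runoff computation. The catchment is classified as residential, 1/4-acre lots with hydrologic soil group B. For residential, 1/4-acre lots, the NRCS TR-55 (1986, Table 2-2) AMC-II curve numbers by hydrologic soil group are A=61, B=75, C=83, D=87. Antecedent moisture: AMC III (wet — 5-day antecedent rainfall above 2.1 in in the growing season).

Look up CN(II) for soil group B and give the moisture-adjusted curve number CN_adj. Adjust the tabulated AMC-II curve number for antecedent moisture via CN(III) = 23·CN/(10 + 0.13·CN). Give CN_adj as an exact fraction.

NRCS table: residential, 1/4-acre lots, soil group B → CN(II) = 75
Wet (AMC III): CN(III) = 23·75/(10 + 0.13·75) = 1725/(79/4) = 6900/79 ≈ 87.342

CN_adj = 6900/79 ≈ 87.342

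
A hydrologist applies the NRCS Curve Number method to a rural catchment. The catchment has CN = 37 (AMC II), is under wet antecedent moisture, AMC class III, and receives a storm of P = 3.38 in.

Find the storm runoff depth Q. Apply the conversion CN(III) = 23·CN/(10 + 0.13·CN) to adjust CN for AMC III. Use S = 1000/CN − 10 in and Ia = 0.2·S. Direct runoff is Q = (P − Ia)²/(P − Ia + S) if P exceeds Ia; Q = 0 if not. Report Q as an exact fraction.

Q = 6531710761/16842098450 in ≈ 0.388 in

CN(III) from CN(II)=37: (23·37)/(10 + 0.13·37) = 85100/1481 ≈ 57.461
Retention S: 1000/CN − 10 with CN=57.461 → S = 6300/851 ≈ 7.403 in
Initial abstraction Ia = S/5 = (6300/851)/5 = 1260/851 ≈ 1.481 in
Excess rainfall: 3.380 − 1.481 = 1.899 in; P > Ia so Q > 0
Q = (80819/42550)²/((80819/42550) + 6300/851) = (6531710761/1810502500)/(395819/42550) = 6531710761/16842098450 in ≈ 0.388 in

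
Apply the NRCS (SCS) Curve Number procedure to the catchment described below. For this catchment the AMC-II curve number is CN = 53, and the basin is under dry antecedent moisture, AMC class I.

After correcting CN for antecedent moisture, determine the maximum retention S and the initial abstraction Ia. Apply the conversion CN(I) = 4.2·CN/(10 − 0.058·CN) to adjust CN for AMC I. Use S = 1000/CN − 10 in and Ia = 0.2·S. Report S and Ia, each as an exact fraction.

Dry (AMC I): CN(I) = 4.2·53/(10 − 0.058·53) = (1113/5)/(3463/500) = 111300/3463 ≈ 32.140
S = 1000/(111300/3463) − 10 = 23500/1113 in ≈ 21.114 in
Initial abstraction Ia = S/5 = (23500/1113)/5 = 4700/1113 ≈ 4.223 in

S = 23500/1113 in ≈ 21.114 in; Ia = 4700/1113 in ≈ 4.223 in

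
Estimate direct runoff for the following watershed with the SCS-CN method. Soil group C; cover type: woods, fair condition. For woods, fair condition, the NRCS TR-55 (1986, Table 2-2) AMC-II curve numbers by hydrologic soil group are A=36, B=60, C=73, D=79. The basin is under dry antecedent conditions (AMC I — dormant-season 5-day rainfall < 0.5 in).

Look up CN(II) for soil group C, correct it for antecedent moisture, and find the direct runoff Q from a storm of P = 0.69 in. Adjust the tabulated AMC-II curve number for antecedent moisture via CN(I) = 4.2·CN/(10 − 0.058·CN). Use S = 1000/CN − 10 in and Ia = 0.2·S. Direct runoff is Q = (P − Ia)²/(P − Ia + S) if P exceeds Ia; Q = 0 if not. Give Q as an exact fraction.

Q = 0 in ≈ 0.000 in

NRCS table: woods, fair condition, soil group C → CN(II) = 73
Dry (AMC I): CN(I) = 4.2·73/(10 − 0.058·73) = (1533/5)/(2883/500) = 51100/961 ≈ 53.174
Retention S: 1000/CN − 10 with CN=53.174 → S = 4500/511 ≈ 8.806 in
Ia = 0.2S: 0.2·8.806 = 1.761 in (exactly 900/511)
P = 0.690 ≤ Ia = 1.761 in: entire storm abstracted, Q = 0.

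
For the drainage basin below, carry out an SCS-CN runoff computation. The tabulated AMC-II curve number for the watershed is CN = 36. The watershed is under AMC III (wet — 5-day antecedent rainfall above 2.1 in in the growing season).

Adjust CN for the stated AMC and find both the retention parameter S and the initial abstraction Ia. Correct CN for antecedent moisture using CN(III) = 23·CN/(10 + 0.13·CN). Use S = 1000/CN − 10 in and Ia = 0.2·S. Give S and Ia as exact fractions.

Adjust CN=36 to AMC III: 23·36/(10 + 0.13·36) → 828 ÷ (367/25) = 20700/367 ≈ 56.403
Retention S: 1000/CN − 10 with CN=56.403 → S = 1600/207 ≈ 7.729 in
Initial abstraction Ia = S/5 = (1600/207)/5 = 320/207 ≈ 1.546 in

S = 1600/207 in ≈ 7.729 in; Ia = 320/207 in ≈ 1.546 in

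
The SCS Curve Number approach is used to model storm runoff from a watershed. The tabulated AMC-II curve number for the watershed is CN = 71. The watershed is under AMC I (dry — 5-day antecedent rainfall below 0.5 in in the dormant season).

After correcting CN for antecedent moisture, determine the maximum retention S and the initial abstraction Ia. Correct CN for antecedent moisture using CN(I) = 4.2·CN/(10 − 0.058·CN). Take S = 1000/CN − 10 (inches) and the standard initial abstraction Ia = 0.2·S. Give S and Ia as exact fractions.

Adjust CN=71 to AMC I: 4.2·71/(10 − 0.058·71) → (1491/5) ÷ (2941/500) = 149100/2941 ≈ 50.697
Retention S: 1000/CN − 10 with CN=50.697 → S = 14500/1491 ≈ 9.725 in
Ia = 0.2S: 0.2·9.725 = 1.945 in (exactly 2900/1491)

S = 14500/1491 in ≈ 9.725 in; Ia = 2900/1491 in ≈ 1.945 in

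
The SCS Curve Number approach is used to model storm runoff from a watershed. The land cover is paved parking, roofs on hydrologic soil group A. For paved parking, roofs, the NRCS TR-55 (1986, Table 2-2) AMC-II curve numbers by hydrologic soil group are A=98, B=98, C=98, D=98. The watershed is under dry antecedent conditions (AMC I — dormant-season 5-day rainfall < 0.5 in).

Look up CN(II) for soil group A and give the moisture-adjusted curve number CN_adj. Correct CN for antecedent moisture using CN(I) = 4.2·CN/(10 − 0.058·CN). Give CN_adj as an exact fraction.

NRCS table: paved parking, roofs, soil group A → CN(II) = 98
Adjust CN=98 to AMC I: 4.2·98/(10 − 0.058·98) → (2058/5) ÷ (1079/250) = 102900/1079 ≈ 95.366

CN_adj = 102900/1079 ≈ 95.366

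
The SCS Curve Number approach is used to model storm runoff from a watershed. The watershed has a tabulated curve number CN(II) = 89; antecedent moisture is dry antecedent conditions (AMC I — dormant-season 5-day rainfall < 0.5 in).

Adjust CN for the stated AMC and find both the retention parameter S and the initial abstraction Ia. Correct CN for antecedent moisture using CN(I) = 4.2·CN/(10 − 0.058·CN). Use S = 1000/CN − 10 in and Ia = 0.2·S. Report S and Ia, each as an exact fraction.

S = 5500/1869 in ≈ 2.943 in; Ia = 1100/1869 in ≈ 0.589 in

Dry (AMC I): CN(I) = 4.2·89/(10 − 0.058·89) = (1869/5)/(2419/500) = 186900/2419 ≈ 77.263
S = 1000/(186900/2419) − 10 = 5500/1869 in ≈ 2.943 in
Initial abstraction Ia = S/5 = (5500/1869)/5 = 1100/1869 ≈ 0.589 in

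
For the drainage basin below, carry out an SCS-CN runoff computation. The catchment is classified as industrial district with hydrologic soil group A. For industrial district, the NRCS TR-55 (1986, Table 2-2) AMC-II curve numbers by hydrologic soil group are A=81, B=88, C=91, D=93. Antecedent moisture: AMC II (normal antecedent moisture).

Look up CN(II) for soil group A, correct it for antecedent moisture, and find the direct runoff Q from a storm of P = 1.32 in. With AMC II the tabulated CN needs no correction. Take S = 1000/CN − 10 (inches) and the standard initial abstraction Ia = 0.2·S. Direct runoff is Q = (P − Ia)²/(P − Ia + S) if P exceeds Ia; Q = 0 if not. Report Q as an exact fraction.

NRCS table: industrial district, soil group A → CN(II) = 81
AMC II — tabulated CN = 81 applies directly.
Max retention: S = 1000/81 − 10 = 190/81 in (≈ 2.346 in)
Ia = 0.2·(190/81) = 38/81 in ≈ 0.469 in
P − Ia = 1.320 − 0.469 = 1723/2025 ≈ 0.851 in (> 0, runoff occurs)
Q = (1723/2025)²/((1723/2025) + 190/81) = (2968729/4100625)/(6473/2025) = 2968729/13107825 in ≈ 0.226 in

Q = 2968729/13107825 in ≈ 0.226 in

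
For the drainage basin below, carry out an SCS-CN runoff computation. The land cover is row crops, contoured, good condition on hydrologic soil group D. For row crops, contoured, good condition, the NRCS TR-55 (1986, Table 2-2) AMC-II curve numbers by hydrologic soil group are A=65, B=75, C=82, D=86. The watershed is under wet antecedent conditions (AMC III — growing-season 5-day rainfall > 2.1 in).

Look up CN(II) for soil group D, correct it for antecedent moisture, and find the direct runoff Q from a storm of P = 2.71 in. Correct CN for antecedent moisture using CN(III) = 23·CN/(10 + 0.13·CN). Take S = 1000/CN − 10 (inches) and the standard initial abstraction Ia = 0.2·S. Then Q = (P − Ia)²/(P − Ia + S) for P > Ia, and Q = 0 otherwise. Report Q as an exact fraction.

NRCS table: row crops, contoured, good condition, soil group D → CN(II) = 86
Wet (AMC III): CN(III) = 23·86/(10 + 0.13·86) = 1978/(1059/50) = 98900/1059 ≈ 93.390
Max retention: S = 1000/(98900/1059) − 10 = 700/989 in (≈ 0.708 in)
Ia = 0.2·(700/989) = 140/989 in ≈ 0.142 in
P − Ia = 2.710 − 0.142 = 254019/98900 ≈ 2.568 in (> 0, runoff occurs)
Runoff Q = (P−Ia)²/(P−Ia+S) = (2.568)²/(2.568+0.708) = 64525652361/32045479100 ≈ 2.014 in

Q = 64525652361/32045479100 in ≈ 2.014 in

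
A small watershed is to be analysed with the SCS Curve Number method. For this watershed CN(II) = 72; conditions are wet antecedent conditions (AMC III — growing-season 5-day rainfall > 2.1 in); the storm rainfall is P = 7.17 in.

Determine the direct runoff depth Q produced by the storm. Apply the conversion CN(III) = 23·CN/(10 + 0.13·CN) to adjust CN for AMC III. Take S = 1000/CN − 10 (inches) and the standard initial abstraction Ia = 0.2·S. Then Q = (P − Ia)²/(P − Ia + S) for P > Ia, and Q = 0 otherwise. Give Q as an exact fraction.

Q = 19999333561/3651873300 in ≈ 5.476 in

Adjust CN=72 to AMC III: 23·72/(10 + 0.13·72) → 1656 ÷ (484/25) = 10350/121 ≈ 85.537
Retention S: 1000/CN − 10 with CN=85.537 → S = 350/207 ≈ 1.691 in
Initial abstraction Ia = S/5 = (350/207)/5 = 70/207 ≈ 0.338 in
Since P=7.170 > Ia=0.338: effective rainfall P−Ia = 141419/20700 in
Q: (141419/20700)² ÷ (176419/20700) = 19999333561/3651873300 in (≈ 5.476 in)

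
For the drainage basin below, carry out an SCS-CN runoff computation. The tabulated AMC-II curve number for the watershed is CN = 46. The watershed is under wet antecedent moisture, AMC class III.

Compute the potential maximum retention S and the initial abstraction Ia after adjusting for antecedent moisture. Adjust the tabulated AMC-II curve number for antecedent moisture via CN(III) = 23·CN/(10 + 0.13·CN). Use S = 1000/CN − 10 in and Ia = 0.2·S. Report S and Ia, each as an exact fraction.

Wet (AMC III): CN(III) = 23·46/(10 + 0.13·46) = 1058/(799/50) = 52900/799 ≈ 66.208
Max retention: S = 1000/(52900/799) − 10 = 2700/529 in (≈ 5.104 in)
Initial abstraction Ia = S/5 = (2700/529)/5 = 540/529 ≈ 1.021 in

S = 2700/529 in ≈ 5.104 in; Ia = 540/529 in ≈ 1.021 in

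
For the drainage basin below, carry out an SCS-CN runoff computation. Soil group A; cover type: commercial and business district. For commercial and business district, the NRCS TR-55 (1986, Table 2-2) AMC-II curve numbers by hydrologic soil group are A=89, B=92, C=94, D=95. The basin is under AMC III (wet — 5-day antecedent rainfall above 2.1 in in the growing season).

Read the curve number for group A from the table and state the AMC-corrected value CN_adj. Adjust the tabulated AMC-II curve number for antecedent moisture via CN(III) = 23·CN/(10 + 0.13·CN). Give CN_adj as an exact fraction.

NRCS table: commercial and business district, soil group A → CN(II) = 89
Wet (AMC III): CN(III) = 23·89/(10 + 0.13·89) = 2047/(2157/100) = 204700/2157 ≈ 94.900

CN_adj = 204700/2157 ≈ 94.900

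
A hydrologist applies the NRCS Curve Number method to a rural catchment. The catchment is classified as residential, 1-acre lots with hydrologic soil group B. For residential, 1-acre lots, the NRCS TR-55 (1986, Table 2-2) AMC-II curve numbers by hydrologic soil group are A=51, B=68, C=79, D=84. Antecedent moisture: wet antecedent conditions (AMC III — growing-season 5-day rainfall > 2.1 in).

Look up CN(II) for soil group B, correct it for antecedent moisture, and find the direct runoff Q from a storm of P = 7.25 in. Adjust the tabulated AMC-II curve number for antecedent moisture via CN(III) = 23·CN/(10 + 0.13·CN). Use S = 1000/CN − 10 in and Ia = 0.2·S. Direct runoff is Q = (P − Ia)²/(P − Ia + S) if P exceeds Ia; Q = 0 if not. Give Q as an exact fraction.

Q = 114468601/21738036 in ≈ 5.266 in

NRCS table: residential, 1-acre lots, soil group B → CN(II) = 68
CN(III) from CN(II)=68: (23·68)/(10 + 0.13·68) = 39100/471 ≈ 83.015
Retention S: 1000/CN − 10 with CN=83.015 → S = 800/391 ≈ 2.046 in
Ia = 0.2S: 0.2·2.046 = 0.409 in (exactly 160/391)
P − Ia = 7.250 − 0.409 = 10699/1564 ≈ 6.841 in (> 0, runoff occurs)
Q: (10699/1564)² ÷ (13899/1564) = 114468601/21738036 in (≈ 5.266 in)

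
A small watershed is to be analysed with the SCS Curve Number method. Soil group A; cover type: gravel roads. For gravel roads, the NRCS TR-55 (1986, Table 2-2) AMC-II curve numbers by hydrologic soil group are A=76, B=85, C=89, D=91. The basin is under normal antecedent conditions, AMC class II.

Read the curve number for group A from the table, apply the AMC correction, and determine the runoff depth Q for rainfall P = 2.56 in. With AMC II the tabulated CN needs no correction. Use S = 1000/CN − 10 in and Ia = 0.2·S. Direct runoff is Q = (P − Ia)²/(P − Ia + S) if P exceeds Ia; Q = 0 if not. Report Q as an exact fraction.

Q = 52441/71725 in ≈ 0.731 in

NRCS table: gravel roads, soil group A → CN(II) = 76
CN(II) = 76; AMC II needs no correction.
Max retention: S = 1000/76 − 10 = 60/19 in (≈ 3.158 in)
Ia = 0.2·(60/19) = 12/19 in ≈ 0.632 in
P − Ia = 2.560 − 0.632 = 916/475 ≈ 1.928 in (> 0, runoff occurs)
Runoff Q = (P−Ia)²/(P−Ia+S) = (1.928)²/(1.928+3.158) = 52441/71725 ≈ 0.731 in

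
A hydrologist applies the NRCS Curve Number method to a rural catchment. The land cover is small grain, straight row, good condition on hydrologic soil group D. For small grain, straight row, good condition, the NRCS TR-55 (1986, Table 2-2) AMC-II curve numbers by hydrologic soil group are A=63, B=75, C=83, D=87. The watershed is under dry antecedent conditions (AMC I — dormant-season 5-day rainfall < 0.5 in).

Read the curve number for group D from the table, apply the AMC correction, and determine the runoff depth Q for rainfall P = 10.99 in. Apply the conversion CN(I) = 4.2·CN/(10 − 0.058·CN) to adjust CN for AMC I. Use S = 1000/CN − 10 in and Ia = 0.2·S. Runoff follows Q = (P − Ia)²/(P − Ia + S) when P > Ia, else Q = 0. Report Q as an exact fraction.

NRCS table: small grain, straight row, good condition, soil group D → CN(II) = 87
CN(I) from CN(II)=87: (4.2·87)/(10 − 0.058·87) = 182700/2477 ≈ 73.759
Retention S: 1000/CN − 10 with CN=73.759 → S = 6500/1827 ≈ 3.558 in
Ia = 0.2·(6500/1827) = 1300/1827 in ≈ 0.712 in
Since P=10.990 > Ia=0.712: effective rainfall P−Ia = 1877873/182700 in
Q: (1877873/182700)² ÷ (2527873/182700) = 3526407004129/461842397100 in (≈ 7.636 in)

Q = 3526407004129/461842397100 in ≈ 7.636 in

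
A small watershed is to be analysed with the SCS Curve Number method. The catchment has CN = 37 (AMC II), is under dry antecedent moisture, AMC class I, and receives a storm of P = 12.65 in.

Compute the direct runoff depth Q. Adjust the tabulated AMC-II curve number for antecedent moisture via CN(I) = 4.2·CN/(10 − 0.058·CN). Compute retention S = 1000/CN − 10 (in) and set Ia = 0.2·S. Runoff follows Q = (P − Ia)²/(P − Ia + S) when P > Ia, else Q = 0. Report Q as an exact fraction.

Q = 11296321/24687140 in ≈ 0.458 in

CN(I) from CN(II)=37: (4.2·37)/(10 − 0.058·37) = 3700/187 ≈ 19.786
Retention S: 1000/CN − 10 with CN=19.786 → S = 1500/37 ≈ 40.541 in
Initial abstraction Ia = S/5 = (1500/37)/5 = 300/37 ≈ 8.108 in
Since P=12.650 > Ia=8.108: effective rainfall P−Ia = 3361/740 in
Runoff Q = (P−Ia)²/(P−Ia+S) = (4.542)²/(4.542+40.541) = 11296321/24687140 ≈ 0.458 in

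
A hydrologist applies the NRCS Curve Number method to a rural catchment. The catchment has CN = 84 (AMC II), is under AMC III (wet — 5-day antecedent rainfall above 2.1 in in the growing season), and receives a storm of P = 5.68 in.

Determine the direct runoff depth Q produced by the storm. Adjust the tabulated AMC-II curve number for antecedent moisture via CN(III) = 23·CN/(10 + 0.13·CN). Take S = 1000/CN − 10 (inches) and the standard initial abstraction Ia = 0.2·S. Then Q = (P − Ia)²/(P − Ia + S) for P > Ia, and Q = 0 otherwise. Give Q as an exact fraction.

Q = 2216847698/462387975 in ≈ 4.794 in

Wet (AMC III): CN(III) = 23·84/(10 + 0.13·84) = 1932/(523/25) = 48300/523 ≈ 92.352
Retention S: 1000/CN − 10 with CN=92.352 → S = 400/483 ≈ 0.828 in
Initial abstraction Ia = S/5 = (400/483)/5 = 80/483 ≈ 0.166 in
Excess rainfall: 5.680 − 0.166 = 5.514 in; P > Ia so Q > 0
Runoff Q = (P−Ia)²/(P−Ia+S) = (5.514)²/(5.514+0.828) = 2216847698/462387975 ≈ 4.794 in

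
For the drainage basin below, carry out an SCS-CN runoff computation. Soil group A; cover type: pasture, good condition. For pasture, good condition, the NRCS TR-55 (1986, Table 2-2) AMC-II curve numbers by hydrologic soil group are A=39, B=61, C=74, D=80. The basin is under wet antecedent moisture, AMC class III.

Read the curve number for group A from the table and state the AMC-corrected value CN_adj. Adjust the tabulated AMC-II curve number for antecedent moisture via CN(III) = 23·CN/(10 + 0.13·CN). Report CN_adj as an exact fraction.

CN_adj = 89700/1507 ≈ 59.522

NRCS table: pasture, good condition, soil group A → CN(II) = 39
Wet (AMC III): CN(III) = 23·39/(10 + 0.13·39) = 897/(1507/100) = 89700/1507 ≈ 59.522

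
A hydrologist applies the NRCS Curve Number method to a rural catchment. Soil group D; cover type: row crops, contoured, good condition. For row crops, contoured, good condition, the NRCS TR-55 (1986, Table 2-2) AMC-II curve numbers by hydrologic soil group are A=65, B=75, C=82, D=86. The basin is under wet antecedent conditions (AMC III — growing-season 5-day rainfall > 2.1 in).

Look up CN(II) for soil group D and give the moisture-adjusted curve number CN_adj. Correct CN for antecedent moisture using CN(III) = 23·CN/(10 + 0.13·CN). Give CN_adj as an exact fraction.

NRCS table: row crops, contoured, good condition, soil group D → CN(II) = 86
Adjust CN=86 to AMC III: 23·86/(10 + 0.13·86) → 1978 ÷ (1059/50) = 98900/1059 ≈ 93.390

CN_adj = 98900/1059 ≈ 93.390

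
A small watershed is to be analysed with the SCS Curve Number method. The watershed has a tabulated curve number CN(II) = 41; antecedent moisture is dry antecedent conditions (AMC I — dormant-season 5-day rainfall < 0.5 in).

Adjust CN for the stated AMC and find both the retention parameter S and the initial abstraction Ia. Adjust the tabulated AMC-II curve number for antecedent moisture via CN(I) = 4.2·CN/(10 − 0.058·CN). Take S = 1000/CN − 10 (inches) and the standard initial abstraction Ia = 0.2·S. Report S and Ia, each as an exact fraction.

CN(I) from CN(II)=41: (4.2·41)/(10 − 0.058·41) = 86100/3811 ≈ 22.592
S = 1000/(86100/3811) − 10 = 29500/861 in ≈ 34.262 in
Initial abstraction Ia = S/5 = (29500/861)/5 = 5900/861 ≈ 6.852 in

S = 29500/861 in ≈ 34.262 in; Ia = 5900/861 in ≈ 6.852 in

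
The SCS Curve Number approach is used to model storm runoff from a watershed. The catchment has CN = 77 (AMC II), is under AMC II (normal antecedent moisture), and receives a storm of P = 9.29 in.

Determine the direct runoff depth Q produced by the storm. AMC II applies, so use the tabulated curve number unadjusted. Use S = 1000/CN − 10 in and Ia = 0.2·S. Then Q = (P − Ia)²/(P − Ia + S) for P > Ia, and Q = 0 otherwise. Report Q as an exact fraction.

Q = 4480026489/692484100 in ≈ 6.470 in

CN(II) = 77; AMC II needs no correction.
S = 1000/77 − 10 = 230/77 in ≈ 2.987 in
Initial abstraction Ia = S/5 = (230/77)/5 = 46/77 ≈ 0.597 in
Since P=9.290 > Ia=0.597: effective rainfall P−Ia = 66933/7700 in
Q = (66933/7700)²/((66933/7700) + 230/77) = (4480026489/59290000)/(89933/7700) = 4480026489/692484100 in ≈ 6.470 in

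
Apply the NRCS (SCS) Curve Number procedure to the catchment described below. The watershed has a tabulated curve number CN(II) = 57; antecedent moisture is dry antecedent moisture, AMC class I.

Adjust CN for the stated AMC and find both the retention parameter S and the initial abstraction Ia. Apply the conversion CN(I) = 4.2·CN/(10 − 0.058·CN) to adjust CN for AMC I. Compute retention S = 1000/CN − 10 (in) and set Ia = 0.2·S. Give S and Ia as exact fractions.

S = 21500/1197 in ≈ 17.962 in; Ia = 4300/1197 in ≈ 3.592 in

CN(I) from CN(II)=57: (4.2·57)/(10 − 0.058·57) = 119700/3347 ≈ 35.763
Max retention: S = 1000/(119700/3347) − 10 = 21500/1197 in (≈ 17.962 in)
Ia = 0.2·(21500/1197) = 4300/1197 in ≈ 3.592 in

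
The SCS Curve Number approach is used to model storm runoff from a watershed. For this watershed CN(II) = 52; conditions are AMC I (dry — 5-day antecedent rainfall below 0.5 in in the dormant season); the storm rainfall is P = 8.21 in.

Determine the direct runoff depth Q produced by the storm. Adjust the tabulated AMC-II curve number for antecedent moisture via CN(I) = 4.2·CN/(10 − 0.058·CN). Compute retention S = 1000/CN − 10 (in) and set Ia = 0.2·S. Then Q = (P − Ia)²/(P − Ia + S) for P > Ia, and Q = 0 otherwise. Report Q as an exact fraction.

CN(I) from CN(II)=52: (4.2·52)/(10 − 0.058·52) = 9100/291 ≈ 31.271
S = 1000/(9100/291) − 10 = 2000/91 in ≈ 21.978 in
Ia = 0.2S: 0.2·21.978 = 4.396 in (exactly 400/91)
Since P=8.210 > Ia=4.396: effective rainfall P−Ia = 34711/9100 in
Q: (34711/9100)² ÷ (234711/9100) = 1204853521/2135870100 in (≈ 0.564 in)

Q = 1204853521/2135870100 in ≈ 0.564 in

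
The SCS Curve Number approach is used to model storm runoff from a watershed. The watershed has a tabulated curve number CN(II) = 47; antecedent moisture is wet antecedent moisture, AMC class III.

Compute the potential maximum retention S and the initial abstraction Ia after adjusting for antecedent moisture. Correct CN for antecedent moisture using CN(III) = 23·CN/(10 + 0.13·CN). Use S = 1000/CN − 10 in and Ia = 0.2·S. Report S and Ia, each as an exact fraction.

S = 5300/1081 in ≈ 4.903 in; Ia = 1060/1081 in ≈ 0.981 in

CN(III) from CN(II)=47: (23·47)/(10 + 0.13·47) = 108100/1611 ≈ 67.101
Retention S: 1000/CN − 10 with CN=67.101 → S = 5300/1081 ≈ 4.903 in
Ia = 0.2S: 0.2·4.903 = 0.981 in (exactly 1060/1081)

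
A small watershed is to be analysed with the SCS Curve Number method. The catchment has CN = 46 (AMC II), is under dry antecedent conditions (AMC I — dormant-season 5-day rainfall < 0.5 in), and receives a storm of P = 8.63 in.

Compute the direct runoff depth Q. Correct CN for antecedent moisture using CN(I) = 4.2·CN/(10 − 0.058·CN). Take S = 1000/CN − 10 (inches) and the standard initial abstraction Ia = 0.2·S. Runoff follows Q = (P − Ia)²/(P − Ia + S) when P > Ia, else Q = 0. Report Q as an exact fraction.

Q = 2395417249/8032982300 in ≈ 0.298 in

CN(I) from CN(II)=46: (4.2·46)/(10 − 0.058·46) = 16100/611 ≈ 26.350
Max retention: S = 1000/(16100/611) − 10 = 4500/161 in (≈ 27.950 in)
Ia = 0.2S: 0.2·27.950 = 5.590 in (exactly 900/161)
Excess rainfall: 8.630 − 5.590 = 3.040 in; P > Ia so Q > 0
Q = (48943/16100)²/((48943/16100) + 4500/161) = (2395417249/259210000)/(498943/16100) = 2395417249/8032982300 in ≈ 0.298 in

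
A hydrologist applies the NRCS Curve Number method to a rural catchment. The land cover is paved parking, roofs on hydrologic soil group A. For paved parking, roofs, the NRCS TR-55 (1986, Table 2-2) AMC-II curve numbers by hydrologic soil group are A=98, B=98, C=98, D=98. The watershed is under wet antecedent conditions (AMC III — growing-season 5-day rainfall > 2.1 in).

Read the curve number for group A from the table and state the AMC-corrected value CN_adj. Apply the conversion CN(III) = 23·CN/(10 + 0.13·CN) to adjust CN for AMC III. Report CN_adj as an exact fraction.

CN_adj = 112700/1137 ≈ 99.120

NRCS table: paved parking, roofs, soil group A → CN(II) = 98
Wet (AMC III): CN(III) = 23·98/(10 + 0.13·98) = 2254/(1137/50) = 112700/1137 ≈ 99.120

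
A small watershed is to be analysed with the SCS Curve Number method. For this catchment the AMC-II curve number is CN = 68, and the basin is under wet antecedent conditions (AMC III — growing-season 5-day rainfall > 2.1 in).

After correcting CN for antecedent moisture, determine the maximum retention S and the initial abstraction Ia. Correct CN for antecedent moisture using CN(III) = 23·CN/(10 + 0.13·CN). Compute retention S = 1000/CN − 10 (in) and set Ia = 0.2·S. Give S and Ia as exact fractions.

Wet (AMC III): CN(III) = 23·68/(10 + 0.13·68) = 1564/(471/25) = 39100/471 ≈ 83.015
Retention S: 1000/CN − 10 with CN=83.015 → S = 800/391 ≈ 2.046 in
Ia = 0.2S: 0.2·2.046 = 0.409 in (exactly 160/391)

S = 800/391 in ≈ 2.046 in; Ia = 160/391 in ≈ 0.409 in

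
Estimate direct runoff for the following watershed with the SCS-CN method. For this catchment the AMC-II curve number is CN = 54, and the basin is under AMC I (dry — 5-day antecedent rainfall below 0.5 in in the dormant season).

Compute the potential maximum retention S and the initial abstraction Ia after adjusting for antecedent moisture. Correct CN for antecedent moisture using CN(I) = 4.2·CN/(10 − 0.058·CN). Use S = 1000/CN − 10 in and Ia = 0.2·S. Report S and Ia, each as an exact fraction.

S = 11500/567 in ≈ 20.282 in; Ia = 2300/567 in ≈ 4.056 in

Adjust CN=54 to AMC I: 4.2·54/(10 − 0.058·54) → (1134/5) ÷ (1717/250) = 56700/1717 ≈ 33.023
Retention S: 1000/CN − 10 with CN=33.023 → S = 11500/567 ≈ 20.282 in
Ia = 0.2S: 0.2·20.282 = 4.056 in (exactly 2300/567)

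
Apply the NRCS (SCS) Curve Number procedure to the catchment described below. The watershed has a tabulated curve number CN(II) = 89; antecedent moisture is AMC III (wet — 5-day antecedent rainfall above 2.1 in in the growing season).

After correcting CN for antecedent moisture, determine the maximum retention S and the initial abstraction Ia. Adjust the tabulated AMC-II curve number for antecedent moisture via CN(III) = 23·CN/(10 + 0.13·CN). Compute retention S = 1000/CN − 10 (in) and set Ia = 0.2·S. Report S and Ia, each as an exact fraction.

Adjust CN=89 to AMC III: 23·89/(10 + 0.13·89) → 2047 ÷ (2157/100) = 204700/2157 ≈ 94.900
Max retention: S = 1000/(204700/2157) − 10 = 1100/2047 in (≈ 0.537 in)
Ia = 0.2·(1100/2047) = 220/2047 in ≈ 0.107 in

S = 1100/2047 in ≈ 0.537 in; Ia = 220/2047 in ≈ 0.107 in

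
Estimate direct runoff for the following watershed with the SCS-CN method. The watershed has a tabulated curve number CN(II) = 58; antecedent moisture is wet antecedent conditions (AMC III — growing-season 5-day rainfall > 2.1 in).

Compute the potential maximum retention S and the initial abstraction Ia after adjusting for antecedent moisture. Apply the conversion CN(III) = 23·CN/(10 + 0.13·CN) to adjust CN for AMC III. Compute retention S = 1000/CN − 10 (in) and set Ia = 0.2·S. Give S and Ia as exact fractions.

CN(III) from CN(II)=58: (23·58)/(10 + 0.13·58) = 66700/877 ≈ 76.055
Max retention: S = 1000/(66700/877) − 10 = 2100/667 in (≈ 3.148 in)
Ia = 0.2·(2100/667) = 420/667 in ≈ 0.630 in

S = 2100/667 in ≈ 3.148 in; Ia = 420/667 in ≈ 0.630 in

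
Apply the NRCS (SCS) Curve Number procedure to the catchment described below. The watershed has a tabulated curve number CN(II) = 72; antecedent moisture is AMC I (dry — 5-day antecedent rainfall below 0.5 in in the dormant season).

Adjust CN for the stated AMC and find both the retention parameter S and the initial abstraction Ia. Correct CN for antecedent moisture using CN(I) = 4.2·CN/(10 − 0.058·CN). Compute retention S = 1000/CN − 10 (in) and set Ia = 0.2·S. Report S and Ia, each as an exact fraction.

Adjust CN=72 to AMC I: 4.2·72/(10 − 0.058·72) → (1512/5) ÷ (728/125) = 675/13 ≈ 51.923
Max retention: S = 1000/(675/13) − 10 = 250/27 in (≈ 9.259 in)
Ia = 0.2·(250/27) = 50/27 in ≈ 1.852 in

S = 250/27 in ≈ 9.259 in; Ia = 50/27 in ≈ 1.852 in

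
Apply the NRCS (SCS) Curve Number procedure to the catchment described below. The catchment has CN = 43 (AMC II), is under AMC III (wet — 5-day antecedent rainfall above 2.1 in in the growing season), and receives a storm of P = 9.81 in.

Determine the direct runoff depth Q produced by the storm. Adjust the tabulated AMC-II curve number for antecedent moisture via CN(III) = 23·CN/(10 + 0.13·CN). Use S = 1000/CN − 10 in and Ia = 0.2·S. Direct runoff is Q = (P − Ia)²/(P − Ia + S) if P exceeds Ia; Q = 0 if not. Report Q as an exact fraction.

CN(III) from CN(II)=43: (23·43)/(10 + 0.13·43) = 98900/1559 ≈ 63.438
Retention S: 1000/CN − 10 with CN=63.438 → S = 5700/989 ≈ 5.763 in
Initial abstraction Ia = S/5 = (5700/989)/5 = 1140/989 ≈ 1.153 in
Since P=9.810 > Ia=1.153: effective rainfall P−Ia = 856209/98900 in
Q: (856209/98900)² ÷ (1426209/98900) = 244364617227/47017356700 in (≈ 5.197 in)

Q = 244364617227/47017356700 in ≈ 5.197 in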